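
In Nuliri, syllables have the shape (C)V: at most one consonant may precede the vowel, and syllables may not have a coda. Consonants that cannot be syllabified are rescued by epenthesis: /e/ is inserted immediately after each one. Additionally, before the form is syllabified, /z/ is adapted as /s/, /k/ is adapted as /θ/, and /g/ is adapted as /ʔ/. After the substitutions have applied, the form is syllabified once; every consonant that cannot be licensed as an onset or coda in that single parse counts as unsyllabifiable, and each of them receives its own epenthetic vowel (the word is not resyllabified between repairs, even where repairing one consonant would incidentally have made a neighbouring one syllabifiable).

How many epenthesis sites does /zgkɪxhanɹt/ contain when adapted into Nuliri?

After substitution the input is /sʔθɪxhanɹt/.
The unsyllabifiable consonants are /s/, /ʔ/, /x/, /n/, /ɹ/, /t/; each receives one epenthetic vowel.

6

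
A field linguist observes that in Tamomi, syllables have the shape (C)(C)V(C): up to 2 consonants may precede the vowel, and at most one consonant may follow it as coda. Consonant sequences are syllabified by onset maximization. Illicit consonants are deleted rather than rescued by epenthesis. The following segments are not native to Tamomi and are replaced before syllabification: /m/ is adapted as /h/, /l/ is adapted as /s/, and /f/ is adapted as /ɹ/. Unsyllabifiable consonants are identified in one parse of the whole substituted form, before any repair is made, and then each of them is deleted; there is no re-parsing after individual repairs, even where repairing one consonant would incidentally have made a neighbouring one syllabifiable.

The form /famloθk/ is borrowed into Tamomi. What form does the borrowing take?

ɹahsoθ

Substitution: /f/ → /ɹ/, /m/ → /h/, /l/ → /s/, giving /ɹahsoθk/.
The consonants /k/ cannot be parsed into a legal (C)(C)V(C) syllable (at most one coda consonant is licensed; onsets may contain at most 2 consonants).
Each unlicensed consonant is deleted: /k/.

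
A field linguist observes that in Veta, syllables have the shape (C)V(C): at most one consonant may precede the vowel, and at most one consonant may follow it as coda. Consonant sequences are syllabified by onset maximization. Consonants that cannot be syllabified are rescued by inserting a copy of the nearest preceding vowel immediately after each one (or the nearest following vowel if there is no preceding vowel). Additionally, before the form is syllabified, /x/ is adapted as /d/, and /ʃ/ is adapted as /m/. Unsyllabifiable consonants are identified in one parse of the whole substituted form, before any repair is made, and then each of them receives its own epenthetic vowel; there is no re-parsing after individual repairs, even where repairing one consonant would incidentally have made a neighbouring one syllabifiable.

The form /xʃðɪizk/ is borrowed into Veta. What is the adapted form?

dɪmɪðɪizki

Substitution: /x/ → /d/, /ʃ/ → /m/, giving /dmðɪizk/.
Under (C)V(C), the unsyllabifiable consonants are /d/, /m/, /k/ (at most one coda consonant is licensed; onsets are limited to one consonant).
Epenthesis after each stranded consonant: /d/ → /dɪ/, /m/ → /mɪ/, /k/ → /ki/.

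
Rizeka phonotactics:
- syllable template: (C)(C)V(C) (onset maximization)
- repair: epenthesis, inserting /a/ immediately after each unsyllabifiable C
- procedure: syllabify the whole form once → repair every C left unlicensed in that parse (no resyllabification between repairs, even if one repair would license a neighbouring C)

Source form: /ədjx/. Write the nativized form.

Under (C)(C)V(C), the unsyllabifiable consonants are /j/, /x/ (at most one coda consonant is licensed; onsets may contain at most 2 consonants).
Inserting the epenthetic vowel yields /j/ → /ja/, /x/ → /xa/.

ədjaxa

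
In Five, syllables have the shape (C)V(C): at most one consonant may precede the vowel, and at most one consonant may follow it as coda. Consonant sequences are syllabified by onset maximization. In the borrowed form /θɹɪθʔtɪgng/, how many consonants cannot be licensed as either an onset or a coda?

4

The consonants /θ/, /ʔ/, /n/, /g/ cannot be parsed into a legal (C)V(C) syllable (at most one coda consonant is licensed; onsets are limited to one consonant).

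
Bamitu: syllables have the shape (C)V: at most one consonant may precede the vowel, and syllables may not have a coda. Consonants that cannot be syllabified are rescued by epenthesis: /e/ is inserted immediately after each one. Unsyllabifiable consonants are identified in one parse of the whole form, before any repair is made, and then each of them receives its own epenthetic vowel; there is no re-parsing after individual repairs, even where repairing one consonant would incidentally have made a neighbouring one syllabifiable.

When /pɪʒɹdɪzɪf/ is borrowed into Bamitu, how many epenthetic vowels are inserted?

3

The unsyllabifiable consonants are /ʒ/, /ɹ/, /f/; each receives one epenthetic vowel.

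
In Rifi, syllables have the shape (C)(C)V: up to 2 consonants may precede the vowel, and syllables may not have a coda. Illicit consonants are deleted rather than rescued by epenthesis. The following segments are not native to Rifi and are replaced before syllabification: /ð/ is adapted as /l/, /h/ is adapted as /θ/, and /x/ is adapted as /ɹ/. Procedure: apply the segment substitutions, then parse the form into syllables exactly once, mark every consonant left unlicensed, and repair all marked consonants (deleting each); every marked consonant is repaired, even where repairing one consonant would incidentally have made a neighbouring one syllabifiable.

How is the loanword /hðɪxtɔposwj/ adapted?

Substitution: /h/ → /θ/, /ð/ → /l/, /x/ → /ɹ/, giving /θlɪɹtɔposwj/.
The consonants /s/, /w/, /j/ cannot be parsed into a legal (C)(C)V syllable (no codas are permitted; onsets may contain at most 2 consonants).
Deleting the stranded consonants removes /s/, /w/, /j/.

θlɪɹtɔpo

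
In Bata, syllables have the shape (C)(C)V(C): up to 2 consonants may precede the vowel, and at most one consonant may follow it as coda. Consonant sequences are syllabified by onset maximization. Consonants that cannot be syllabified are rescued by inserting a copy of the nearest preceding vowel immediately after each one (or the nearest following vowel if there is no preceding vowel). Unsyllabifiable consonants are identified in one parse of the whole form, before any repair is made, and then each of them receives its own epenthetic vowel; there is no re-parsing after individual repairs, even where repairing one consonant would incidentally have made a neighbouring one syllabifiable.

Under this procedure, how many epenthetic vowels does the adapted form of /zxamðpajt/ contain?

1

The unsyllabifiable consonants are /t/; each receives one epenthetic vowel.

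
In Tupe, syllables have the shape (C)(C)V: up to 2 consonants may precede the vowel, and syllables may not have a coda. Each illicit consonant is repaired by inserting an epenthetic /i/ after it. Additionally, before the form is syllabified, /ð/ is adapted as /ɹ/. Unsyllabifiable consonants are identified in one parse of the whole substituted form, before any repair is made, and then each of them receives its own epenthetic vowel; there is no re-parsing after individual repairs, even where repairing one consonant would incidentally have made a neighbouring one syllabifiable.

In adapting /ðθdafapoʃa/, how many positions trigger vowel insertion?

1

After substitution the input is /ɹθdafapoʃa/.
The unsyllabifiable consonants are /ɹ/; each receives one epenthetic vowel.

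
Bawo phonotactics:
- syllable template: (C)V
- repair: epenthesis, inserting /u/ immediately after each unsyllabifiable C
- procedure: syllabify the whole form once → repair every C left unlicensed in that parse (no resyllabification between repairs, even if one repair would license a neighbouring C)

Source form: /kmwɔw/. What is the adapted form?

kumuwɔwu

Syllabifying with onset maximization leaves /k/, /m/, /w/ stranded (no codas are permitted; onsets are limited to one consonant).
Each unlicensed consonant becomes the onset of a new syllable: /k/ → /ku/, /m/ → /mu/, /w/ → /wu/.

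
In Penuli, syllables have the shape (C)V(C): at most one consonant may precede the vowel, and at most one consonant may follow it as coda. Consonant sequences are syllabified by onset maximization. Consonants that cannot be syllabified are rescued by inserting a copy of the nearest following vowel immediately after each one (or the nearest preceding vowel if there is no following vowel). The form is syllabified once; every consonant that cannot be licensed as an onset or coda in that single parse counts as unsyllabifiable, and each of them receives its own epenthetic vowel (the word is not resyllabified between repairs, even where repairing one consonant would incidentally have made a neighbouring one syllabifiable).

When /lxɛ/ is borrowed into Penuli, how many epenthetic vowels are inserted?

The unsyllabifiable consonants are /l/; each receives one epenthetic vowel.

1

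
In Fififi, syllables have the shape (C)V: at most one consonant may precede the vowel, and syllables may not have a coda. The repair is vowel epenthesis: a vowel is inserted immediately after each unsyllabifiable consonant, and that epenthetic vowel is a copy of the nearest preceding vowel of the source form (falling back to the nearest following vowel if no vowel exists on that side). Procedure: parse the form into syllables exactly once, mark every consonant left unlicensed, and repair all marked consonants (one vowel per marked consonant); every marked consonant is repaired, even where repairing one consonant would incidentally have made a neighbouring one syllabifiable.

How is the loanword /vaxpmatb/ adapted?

The consonants /x/, /p/, /t/, /b/ cannot be parsed into a legal (C)V syllable (no codas are permitted; onsets are limited to one consonant).
Inserting the epenthetic vowel yields /x/ → /xa/, /p/ → /pa/, /t/ → /ta/, /b/ → /ba/.

vaxapamataba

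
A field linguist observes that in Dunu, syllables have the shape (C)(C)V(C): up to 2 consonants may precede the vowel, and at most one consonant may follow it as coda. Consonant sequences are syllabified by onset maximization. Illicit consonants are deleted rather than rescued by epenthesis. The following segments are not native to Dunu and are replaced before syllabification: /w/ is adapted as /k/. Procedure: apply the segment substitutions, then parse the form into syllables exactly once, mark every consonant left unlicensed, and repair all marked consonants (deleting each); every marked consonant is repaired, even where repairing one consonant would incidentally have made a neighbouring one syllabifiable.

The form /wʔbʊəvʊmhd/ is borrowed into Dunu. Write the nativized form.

ʔbʊəvʊm

Substitution: /w/ → /k/, giving /kʔbʊəvʊmhd/.
The consonants /k/, /h/, /d/ cannot be parsed into a legal (C)(C)V(C) syllable (at most one coda consonant is licensed; onsets may contain at most 2 consonants).
Deleting the stranded consonants removes /k/, /h/, /d/.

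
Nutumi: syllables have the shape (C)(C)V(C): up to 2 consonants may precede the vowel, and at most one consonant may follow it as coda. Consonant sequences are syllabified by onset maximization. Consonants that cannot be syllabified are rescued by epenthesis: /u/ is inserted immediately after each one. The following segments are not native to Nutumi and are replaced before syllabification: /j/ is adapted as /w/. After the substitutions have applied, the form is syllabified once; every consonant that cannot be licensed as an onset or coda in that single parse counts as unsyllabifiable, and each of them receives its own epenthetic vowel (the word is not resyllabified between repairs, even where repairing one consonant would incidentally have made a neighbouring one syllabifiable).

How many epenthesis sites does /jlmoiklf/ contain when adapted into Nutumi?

After substitution the input is /wlmoiklf/.
The unsyllabifiable consonants are /w/, /l/, /f/; each receives one epenthetic vowel.

3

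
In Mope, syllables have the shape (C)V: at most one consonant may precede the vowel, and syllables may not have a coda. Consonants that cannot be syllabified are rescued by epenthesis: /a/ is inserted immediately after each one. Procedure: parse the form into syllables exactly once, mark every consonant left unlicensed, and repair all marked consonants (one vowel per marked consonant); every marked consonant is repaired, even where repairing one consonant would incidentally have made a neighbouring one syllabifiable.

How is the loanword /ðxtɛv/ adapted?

The consonants /ð/, /x/, /v/ cannot be parsed into a legal (C)V syllable (no codas are permitted; onsets are limited to one consonant).
Epenthesis after each stranded consonant: /ð/ → /ða/, /x/ → /xa/, /v/ → /va/.

ðaxatɛva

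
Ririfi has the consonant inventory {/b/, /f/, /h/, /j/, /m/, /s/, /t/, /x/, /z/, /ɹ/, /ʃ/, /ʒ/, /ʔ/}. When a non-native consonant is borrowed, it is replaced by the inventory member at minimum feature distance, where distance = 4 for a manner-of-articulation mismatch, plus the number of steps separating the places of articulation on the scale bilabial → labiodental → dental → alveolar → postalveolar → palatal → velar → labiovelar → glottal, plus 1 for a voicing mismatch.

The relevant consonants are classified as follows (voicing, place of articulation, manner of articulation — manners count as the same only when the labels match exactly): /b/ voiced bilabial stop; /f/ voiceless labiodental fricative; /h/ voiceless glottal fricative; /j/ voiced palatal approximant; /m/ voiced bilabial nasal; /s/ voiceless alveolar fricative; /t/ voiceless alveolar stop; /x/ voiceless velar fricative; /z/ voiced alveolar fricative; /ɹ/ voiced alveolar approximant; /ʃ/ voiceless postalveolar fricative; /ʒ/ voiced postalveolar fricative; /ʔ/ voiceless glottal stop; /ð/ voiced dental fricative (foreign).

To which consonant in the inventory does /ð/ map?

z

/z/ is closest: same manner (fricative), place distance 1 (dental→alveolar), same voicing; total 1. Next closest is /f/ at distance 2.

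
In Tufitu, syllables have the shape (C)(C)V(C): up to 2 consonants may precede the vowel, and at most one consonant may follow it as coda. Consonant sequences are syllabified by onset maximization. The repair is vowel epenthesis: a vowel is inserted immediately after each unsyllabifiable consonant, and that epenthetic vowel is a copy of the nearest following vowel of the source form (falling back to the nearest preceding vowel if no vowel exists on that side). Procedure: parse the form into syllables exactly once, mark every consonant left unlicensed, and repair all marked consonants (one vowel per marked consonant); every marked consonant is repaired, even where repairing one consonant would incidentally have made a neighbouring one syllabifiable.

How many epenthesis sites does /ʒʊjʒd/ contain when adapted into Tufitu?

2

The unsyllabifiable consonants are /ʒ/, /d/; each receives one epenthetic vowel.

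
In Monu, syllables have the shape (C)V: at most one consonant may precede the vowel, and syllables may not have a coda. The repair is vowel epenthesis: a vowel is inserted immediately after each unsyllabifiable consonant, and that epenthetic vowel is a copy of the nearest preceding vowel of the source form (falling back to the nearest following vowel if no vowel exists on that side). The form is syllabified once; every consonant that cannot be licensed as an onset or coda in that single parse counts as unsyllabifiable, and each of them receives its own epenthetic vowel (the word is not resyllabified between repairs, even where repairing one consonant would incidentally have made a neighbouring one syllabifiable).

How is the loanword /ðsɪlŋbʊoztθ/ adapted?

ðɪsɪlɪŋɪbʊozotoθo

The consonants /ð/, /l/, /ŋ/, /z/, /t/, /θ/ cannot be parsed into a legal (C)V syllable (no codas are permitted; onsets are limited to one consonant).
Epenthesis after each stranded consonant: /ð/ → /ðɪ/, /l/ → /lɪ/, /ŋ/ → /ŋɪ/, /z/ → /zo/, /t/ → /to/, /θ/ → /θo/.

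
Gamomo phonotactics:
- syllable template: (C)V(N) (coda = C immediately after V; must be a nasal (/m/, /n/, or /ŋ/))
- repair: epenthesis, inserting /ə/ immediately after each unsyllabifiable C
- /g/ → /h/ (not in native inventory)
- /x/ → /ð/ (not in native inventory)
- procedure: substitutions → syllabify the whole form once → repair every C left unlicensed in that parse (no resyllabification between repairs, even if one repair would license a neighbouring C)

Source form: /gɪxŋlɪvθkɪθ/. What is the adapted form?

hɪðəŋəlɪvəθəkɪθə

Substitution: /g/ → /h/, /x/ → /ð/, giving /hɪðŋlɪvθkɪθ/.
The consonants /ð/, /ŋ/, /v/, /θ/, /θ/ cannot be parsed into a legal (C)V(N) syllable (only a nasal (/m/, /n/, or /ŋ/) is licensed in coda position; onsets are limited to one consonant).
Epenthesis after each stranded consonant: /ð/ → /ðə/, /ŋ/ → /ŋə/, /v/ → /və/, /θ/ → /θə/, /θ/ → /θə/.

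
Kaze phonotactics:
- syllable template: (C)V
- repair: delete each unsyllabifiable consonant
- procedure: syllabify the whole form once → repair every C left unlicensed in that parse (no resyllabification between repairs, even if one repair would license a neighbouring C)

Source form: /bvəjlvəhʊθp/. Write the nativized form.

Under (C)V, the unsyllabifiable consonants are /b/, /j/, /l/, /θ/, /p/ (no codas are permitted; onsets are limited to one consonant).
Deleting the stranded consonants removes /b/, /j/, /l/, /θ/, /p/.

vəvəhʊ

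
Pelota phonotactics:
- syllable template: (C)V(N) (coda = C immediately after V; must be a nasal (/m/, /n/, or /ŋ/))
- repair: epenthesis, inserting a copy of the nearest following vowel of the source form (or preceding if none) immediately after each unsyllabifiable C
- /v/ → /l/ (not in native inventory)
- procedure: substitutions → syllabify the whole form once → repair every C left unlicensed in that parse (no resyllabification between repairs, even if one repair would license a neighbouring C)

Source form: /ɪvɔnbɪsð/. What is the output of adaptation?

Substitution: /v/ → /l/, giving /ɪlɔnbɪsð/.
Under (C)V(N), the unsyllabifiable consonants are /s/, /ð/ (only a nasal (/m/, /n/, or /ŋ/) is licensed in coda position; onsets are limited to one consonant).
Each unlicensed consonant becomes the onset of a new syllable: /s/ → /sɪ/, /ð/ → /ðɪ/.

ɪlɔnbɪsɪðɪ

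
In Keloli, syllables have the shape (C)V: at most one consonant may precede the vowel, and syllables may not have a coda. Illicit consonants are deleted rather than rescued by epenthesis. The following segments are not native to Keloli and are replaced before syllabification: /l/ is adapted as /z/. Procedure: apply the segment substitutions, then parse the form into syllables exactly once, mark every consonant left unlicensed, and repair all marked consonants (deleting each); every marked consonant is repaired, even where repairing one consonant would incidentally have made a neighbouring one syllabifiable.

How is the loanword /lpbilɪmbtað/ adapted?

bizɪta

Substitution: /l/ → /z/, giving /zpbizɪmbtað/.
Under (C)V, the unsyllabifiable consonants are /z/, /p/, /m/, /b/, /ð/ (no codas are permitted; onsets are limited to one consonant).
Deleting the stranded consonants removes /z/, /p/, /m/, /b/, /ð/.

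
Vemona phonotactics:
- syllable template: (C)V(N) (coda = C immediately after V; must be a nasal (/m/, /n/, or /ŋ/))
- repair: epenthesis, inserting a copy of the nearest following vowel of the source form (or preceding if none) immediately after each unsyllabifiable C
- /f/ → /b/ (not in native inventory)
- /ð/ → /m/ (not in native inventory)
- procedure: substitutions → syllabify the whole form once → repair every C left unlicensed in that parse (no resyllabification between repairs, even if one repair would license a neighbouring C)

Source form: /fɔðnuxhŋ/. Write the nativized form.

bɔmnuxuhuŋu

Substitution: /f/ → /b/, /ð/ → /m/, giving /bɔmnuxhŋ/.
The consonants /x/, /h/, /ŋ/ cannot be parsed into a legal (C)V(N) syllable (only a nasal (/m/, /n/, or /ŋ/) is licensed in coda position; onsets are limited to one consonant).
Each unlicensed consonant becomes the onset of a new syllable: /x/ → /xu/, /h/ → /hu/, /ŋ/ → /ŋu/.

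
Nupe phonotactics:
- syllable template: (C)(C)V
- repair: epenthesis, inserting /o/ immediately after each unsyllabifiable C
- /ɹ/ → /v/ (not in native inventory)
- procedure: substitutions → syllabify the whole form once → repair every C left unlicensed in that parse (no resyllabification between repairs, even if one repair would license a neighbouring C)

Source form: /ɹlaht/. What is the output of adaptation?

Substitution: /ɹ/ → /v/, giving /vlaht/.
Syllabifying with onset maximization leaves /h/, /t/ stranded (no codas are permitted; onsets may contain at most 2 consonants).
Inserting the epenthetic vowel yields /h/ → /ho/, /t/ → /to/.

vlahoto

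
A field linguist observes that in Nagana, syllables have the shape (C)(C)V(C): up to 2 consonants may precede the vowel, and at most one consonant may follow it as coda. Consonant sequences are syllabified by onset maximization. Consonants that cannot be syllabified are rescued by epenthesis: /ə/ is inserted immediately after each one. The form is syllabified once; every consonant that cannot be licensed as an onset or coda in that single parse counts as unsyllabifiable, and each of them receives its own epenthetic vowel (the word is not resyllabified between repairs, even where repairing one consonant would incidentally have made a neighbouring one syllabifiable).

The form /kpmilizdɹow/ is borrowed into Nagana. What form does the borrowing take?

Under (C)(C)V(C), the unsyllabifiable consonants are /k/ (at most one coda consonant is licensed; onsets may contain at most 2 consonants).
Each unlicensed consonant becomes the onset of a new syllable: /k/ → /kə/.

kəpmilizdɹow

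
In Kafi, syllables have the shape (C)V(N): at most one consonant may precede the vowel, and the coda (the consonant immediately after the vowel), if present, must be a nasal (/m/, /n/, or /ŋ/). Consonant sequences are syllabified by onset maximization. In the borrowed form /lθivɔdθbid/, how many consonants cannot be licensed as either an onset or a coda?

4

Under (C)V(N), the unsyllabifiable consonants are /l/, /d/, /θ/, /d/ (only a nasal (/m/, /n/, or /ŋ/) is licensed in coda position; onsets are limited to one consonant).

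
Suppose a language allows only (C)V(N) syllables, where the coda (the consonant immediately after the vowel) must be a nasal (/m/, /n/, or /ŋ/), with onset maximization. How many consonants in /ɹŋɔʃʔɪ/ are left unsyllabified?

Under (C)V(N), the unsyllabifiable consonants are /ɹ/, /ʃ/ (only a nasal (/m/, /n/, or /ŋ/) is licensed in coda position; onsets are limited to one consonant).

2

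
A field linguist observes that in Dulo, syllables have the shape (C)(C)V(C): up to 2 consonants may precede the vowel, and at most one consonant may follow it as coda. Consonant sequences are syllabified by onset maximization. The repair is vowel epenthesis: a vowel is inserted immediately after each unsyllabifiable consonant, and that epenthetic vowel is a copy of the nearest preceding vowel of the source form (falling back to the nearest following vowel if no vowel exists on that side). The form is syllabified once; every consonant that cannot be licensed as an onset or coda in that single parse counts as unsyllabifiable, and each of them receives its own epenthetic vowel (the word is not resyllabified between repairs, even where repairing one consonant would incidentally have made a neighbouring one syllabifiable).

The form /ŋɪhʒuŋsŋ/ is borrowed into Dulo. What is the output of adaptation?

The consonants /s/, /ŋ/ cannot be parsed into a legal (C)(C)V(C) syllable (at most one coda consonant is licensed; onsets may contain at most 2 consonants).
Inserting the epenthetic vowel yields /s/ → /su/, /ŋ/ → /ŋu/.

ŋɪhʒuŋsuŋu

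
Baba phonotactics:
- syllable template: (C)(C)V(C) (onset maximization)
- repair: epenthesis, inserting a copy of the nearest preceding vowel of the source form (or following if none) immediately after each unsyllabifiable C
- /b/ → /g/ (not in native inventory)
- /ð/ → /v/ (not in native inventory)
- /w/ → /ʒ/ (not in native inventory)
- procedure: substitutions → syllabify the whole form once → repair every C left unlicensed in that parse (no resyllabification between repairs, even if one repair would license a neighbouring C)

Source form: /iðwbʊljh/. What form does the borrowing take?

Substitution: /ð/ → /v/, /w/ → /ʒ/, /b/ → /g/, giving /ivʒgʊljh/.
Syllabifying with onset maximization leaves /j/, /h/ stranded (at most one coda consonant is licensed; onsets may contain at most 2 consonants).
Epenthesis after each stranded consonant: /j/ → /jʊ/, /h/ → /hʊ/.

ivʒgʊljʊhʊ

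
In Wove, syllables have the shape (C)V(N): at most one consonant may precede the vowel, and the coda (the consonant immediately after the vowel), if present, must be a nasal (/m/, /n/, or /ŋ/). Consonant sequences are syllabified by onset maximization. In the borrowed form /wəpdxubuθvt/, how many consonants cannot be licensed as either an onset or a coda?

5

Syllabifying with onset maximization leaves /p/, /d/, /θ/, /v/, /t/ stranded (only a nasal (/m/, /n/, or /ŋ/) is licensed in coda position; onsets are limited to one consonant).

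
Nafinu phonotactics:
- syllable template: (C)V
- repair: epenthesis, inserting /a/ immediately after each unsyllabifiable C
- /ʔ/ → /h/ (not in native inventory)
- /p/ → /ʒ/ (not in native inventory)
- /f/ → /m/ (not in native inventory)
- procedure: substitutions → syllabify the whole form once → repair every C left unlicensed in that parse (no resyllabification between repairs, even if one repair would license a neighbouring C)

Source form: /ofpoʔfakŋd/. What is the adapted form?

Substitution: /f/ → /m/, /p/ → /ʒ/, /ʔ/ → /h/, giving /omʒohmakŋd/.
Syllabifying with onset maximization leaves /m/, /h/, /k/, /ŋ/, /d/ stranded (no codas are permitted; onsets are limited to one consonant).
Epenthesis after each stranded consonant: /m/ → /ma/, /h/ → /ha/, /k/ → /ka/, /ŋ/ → /ŋa/, /d/ → /da/.

omaʒohamakaŋada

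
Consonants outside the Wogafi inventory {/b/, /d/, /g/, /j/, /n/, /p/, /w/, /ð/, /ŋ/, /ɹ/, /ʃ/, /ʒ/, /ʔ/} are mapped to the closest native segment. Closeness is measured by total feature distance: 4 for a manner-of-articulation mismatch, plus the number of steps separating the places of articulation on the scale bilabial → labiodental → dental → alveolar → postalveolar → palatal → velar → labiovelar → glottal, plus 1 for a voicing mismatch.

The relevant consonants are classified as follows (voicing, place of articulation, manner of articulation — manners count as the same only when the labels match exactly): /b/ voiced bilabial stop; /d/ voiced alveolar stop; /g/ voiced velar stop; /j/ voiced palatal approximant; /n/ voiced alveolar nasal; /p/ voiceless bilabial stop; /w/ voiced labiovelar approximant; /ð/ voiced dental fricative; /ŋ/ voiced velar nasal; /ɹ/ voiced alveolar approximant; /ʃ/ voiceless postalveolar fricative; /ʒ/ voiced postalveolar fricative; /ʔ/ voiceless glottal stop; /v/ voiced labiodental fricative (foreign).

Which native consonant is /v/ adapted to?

ð

/ð/ is closest: same manner (fricative), place distance 1 (labiodental→dental), same voicing; total 1. Next closest is /ʒ/ at distance 3.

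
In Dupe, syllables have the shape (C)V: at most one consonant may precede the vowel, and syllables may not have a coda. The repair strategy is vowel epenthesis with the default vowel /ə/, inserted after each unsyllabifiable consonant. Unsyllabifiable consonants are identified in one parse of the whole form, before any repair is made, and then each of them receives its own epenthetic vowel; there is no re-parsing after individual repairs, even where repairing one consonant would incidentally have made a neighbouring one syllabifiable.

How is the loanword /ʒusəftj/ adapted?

ʒusəfətəjə

Syllabifying with onset maximization leaves /f/, /t/, /j/ stranded (no codas are permitted; onsets are limited to one consonant).
Each unlicensed consonant becomes the onset of a new syllable: /f/ → /fə/, /t/ → /tə/, /j/ → /jə/.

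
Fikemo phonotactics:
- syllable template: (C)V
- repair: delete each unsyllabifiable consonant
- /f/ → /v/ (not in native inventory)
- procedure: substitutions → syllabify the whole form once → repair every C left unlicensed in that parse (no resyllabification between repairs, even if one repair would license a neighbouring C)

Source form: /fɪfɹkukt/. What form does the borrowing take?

vɪku

Substitution: /f/ → /v/, giving /vɪvɹkukt/.
Under (C)V, the unsyllabifiable consonants are /v/, /ɹ/, /k/, /t/ (no codas are permitted; onsets are limited to one consonant).
Deletion applies to /v/, /ɹ/, /k/, /t/.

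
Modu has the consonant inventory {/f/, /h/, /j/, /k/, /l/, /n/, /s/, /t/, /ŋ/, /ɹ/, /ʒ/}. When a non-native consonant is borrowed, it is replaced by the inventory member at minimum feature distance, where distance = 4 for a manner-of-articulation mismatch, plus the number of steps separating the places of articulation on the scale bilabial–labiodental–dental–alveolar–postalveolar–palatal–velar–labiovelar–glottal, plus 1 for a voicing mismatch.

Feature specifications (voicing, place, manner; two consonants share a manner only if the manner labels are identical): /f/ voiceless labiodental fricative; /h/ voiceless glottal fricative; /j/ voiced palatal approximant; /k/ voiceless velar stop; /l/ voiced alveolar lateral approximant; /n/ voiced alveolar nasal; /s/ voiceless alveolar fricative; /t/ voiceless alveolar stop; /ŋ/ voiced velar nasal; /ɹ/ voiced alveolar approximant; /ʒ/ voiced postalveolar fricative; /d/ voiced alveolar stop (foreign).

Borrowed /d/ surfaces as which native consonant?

t

/t/ is closest: same manner (stop), place distance 0 (alveolar→alveolar), voicing differs (+1); total 1. Next closest is /k/ at distance 4.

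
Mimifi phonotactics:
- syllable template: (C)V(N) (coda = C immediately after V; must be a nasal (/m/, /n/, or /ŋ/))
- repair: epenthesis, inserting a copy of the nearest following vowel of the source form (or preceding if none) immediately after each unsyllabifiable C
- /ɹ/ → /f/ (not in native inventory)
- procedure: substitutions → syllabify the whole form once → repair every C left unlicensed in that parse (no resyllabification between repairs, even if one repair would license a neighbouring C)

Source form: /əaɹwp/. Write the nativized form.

əafawapa

Substitution: /ɹ/ → /f/, giving /əafwp/.
Under (C)V(N), the unsyllabifiable consonants are /f/, /w/, /p/ (only a nasal (/m/, /n/, or /ŋ/) is licensed in coda position; onsets are limited to one consonant).
Each unlicensed consonant becomes the onset of a new syllable: /f/ → /fa/, /w/ → /wa/, /p/ → /pa/.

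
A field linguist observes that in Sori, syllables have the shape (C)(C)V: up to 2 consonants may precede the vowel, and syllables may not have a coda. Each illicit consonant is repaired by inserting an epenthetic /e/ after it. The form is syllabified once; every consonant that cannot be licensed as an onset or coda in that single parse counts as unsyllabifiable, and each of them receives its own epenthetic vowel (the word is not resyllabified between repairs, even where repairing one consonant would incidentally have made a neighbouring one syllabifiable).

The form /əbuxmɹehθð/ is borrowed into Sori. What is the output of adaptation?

Under (C)(C)V, the unsyllabifiable consonants are /x/, /h/, /θ/, /ð/ (no codas are permitted; onsets may contain at most 2 consonants).
Inserting the epenthetic vowel yields /x/ → /xe/, /h/ → /he/, /θ/ → /θe/, /ð/ → /ðe/.

əbuxemɹeheθeðe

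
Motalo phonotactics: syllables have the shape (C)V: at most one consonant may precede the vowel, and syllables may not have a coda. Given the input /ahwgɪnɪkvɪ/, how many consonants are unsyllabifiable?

3

The consonants /h/, /w/, /k/ cannot be parsed into a legal (C)V syllable (no codas are permitted; onsets are limited to one consonant).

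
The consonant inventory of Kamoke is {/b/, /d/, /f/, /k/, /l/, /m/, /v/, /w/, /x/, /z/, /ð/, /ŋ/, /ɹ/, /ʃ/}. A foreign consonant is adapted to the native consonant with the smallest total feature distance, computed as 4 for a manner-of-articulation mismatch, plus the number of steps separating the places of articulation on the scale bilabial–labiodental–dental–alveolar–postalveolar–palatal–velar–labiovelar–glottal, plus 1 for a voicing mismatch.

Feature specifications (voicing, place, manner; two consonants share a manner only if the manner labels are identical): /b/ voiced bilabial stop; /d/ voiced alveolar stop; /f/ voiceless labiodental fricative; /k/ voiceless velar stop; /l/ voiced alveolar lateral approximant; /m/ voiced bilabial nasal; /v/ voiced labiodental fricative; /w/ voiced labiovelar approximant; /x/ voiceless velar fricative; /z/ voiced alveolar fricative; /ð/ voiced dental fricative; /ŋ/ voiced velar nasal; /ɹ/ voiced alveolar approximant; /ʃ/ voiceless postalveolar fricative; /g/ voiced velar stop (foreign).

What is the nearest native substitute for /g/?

/k/ is closest: same manner (stop), place distance 0 (velar→velar), voicing differs (+1); total 1. Next closest is /d/ at distance 3.

k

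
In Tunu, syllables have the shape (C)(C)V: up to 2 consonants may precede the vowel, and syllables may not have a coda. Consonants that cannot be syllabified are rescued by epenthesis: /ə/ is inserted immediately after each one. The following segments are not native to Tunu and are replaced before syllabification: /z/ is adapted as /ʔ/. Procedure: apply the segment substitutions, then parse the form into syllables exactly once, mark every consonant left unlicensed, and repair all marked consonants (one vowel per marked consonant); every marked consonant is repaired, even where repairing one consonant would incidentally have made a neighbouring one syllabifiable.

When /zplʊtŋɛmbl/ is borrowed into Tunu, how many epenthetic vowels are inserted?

After substitution the input is /ʔplʊtŋɛmbl/.
The unsyllabifiable consonants are /ʔ/, /m/, /b/, /l/; each receives one epenthetic vowel.

4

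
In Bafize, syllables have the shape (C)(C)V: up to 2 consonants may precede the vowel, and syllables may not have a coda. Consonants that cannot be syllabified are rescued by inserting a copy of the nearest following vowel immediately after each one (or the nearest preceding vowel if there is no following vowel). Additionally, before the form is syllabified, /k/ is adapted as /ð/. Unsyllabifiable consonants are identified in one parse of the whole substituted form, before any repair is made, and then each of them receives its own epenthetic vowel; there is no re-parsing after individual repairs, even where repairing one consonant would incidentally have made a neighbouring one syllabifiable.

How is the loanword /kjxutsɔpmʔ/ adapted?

ðujxutsɔpɔmɔʔɔ

Substitution: /k/ → /ð/, giving /ðjxutsɔpmʔ/.
Syllabifying with onset maximization leaves /ð/, /p/, /m/, /ʔ/ stranded (no codas are permitted; onsets may contain at most 2 consonants).
Inserting the epenthetic vowel yields /ð/ → /ðu/, /p/ → /pɔ/, /m/ → /mɔ/, /ʔ/ → /ʔɔ/.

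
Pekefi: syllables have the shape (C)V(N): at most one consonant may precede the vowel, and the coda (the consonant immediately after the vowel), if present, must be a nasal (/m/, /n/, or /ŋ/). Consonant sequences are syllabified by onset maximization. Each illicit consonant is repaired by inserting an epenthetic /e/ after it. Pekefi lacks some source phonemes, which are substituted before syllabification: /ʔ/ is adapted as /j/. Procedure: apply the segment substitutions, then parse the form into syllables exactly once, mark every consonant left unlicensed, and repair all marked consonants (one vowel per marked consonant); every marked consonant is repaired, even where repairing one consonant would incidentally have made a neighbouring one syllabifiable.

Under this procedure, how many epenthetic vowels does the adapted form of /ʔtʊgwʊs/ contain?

After substitution the input is /jtʊgwʊs/.
The unsyllabifiable consonants are /j/, /g/, /s/; each receives one epenthetic vowel.

3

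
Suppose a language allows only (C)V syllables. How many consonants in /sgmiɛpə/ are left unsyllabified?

Under (C)V, the unsyllabifiable consonants are /s/, /g/ (no codas are permitted; onsets are limited to one consonant).

2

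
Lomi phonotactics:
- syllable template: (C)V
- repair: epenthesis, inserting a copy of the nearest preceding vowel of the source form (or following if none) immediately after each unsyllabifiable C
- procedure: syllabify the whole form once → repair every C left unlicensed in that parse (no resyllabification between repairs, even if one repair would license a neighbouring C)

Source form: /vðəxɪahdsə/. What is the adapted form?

The consonants /v/, /h/, /d/ cannot be parsed into a legal (C)V syllable (no codas are permitted; onsets are limited to one consonant).
Epenthesis after each stranded consonant: /v/ → /və/, /h/ → /ha/, /d/ → /da/.

vəðəxɪahadasə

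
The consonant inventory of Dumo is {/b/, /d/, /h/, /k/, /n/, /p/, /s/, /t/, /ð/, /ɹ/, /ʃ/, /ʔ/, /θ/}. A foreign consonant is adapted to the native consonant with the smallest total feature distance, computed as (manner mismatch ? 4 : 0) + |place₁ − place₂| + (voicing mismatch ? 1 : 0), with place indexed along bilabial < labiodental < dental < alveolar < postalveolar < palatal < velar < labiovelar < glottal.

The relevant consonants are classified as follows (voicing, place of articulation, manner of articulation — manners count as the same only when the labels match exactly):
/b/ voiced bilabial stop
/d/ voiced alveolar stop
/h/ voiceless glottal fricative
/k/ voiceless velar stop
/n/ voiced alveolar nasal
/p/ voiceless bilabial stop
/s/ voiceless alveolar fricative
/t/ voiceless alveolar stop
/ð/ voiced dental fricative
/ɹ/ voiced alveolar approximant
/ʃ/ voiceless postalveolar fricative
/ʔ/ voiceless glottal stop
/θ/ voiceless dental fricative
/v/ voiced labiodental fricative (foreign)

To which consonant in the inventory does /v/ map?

ð

/ð/ is closest: same manner (fricative), place distance 1 (labiodental→dental), same voicing; total 1. Next closest is /θ/ at distance 2.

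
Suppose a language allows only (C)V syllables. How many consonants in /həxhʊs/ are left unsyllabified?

The consonants /x/, /s/ cannot be parsed into a legal (C)V syllable (no codas are permitted; onsets are limited to one consonant).

2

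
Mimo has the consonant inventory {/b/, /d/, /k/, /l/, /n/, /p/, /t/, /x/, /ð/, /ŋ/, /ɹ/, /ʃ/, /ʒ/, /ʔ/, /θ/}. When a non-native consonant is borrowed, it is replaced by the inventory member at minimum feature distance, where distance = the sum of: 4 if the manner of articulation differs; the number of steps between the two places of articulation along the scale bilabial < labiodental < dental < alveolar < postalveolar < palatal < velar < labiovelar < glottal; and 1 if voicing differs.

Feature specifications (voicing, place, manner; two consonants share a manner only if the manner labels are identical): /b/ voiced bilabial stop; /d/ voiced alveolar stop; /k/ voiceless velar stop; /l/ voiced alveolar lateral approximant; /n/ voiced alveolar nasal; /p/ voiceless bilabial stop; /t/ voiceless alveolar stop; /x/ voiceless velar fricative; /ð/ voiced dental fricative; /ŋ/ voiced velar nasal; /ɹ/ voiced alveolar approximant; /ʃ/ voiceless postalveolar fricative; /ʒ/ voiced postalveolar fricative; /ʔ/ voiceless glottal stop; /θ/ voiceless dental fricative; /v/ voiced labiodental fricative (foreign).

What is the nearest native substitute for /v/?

ð

/ð/ is closest: same manner (fricative), place distance 1 (labiodental→dental), same voicing; total 1. Next closest is /θ/ at distance 2.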